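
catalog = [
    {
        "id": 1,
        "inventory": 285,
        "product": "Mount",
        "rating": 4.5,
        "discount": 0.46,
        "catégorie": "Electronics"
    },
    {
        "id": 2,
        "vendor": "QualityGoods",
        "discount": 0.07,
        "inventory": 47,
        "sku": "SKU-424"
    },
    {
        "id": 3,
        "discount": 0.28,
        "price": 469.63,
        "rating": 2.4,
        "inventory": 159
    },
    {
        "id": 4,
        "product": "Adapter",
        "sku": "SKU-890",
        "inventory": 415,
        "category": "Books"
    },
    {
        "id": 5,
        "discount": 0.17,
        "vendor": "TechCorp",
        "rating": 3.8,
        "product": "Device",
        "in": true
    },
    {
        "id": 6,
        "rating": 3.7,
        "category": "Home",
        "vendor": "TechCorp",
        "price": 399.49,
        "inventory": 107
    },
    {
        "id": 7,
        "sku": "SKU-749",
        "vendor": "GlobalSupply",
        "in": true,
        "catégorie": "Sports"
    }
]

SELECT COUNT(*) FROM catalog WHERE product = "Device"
1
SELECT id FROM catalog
[1, 2, 3, 4, 5, 6, 7]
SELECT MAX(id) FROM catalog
7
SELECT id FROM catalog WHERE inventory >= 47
[1, 2, 3, 4, 6]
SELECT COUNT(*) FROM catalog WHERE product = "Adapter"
1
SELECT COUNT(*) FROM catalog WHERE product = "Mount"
1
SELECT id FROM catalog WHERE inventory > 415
[]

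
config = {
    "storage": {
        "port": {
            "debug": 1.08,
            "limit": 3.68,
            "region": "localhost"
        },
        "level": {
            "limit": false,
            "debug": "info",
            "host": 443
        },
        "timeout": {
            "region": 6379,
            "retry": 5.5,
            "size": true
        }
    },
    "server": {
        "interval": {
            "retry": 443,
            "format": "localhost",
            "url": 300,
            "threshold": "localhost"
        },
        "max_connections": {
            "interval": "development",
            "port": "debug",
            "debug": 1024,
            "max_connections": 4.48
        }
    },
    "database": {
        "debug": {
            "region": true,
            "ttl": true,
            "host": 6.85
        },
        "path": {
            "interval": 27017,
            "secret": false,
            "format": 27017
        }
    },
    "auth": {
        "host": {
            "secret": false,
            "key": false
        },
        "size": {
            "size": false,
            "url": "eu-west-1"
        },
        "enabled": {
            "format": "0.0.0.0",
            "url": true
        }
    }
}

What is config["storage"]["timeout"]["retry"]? 5.5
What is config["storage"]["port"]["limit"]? 3.68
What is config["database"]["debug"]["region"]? True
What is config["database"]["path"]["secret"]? False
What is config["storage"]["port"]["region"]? "localhost"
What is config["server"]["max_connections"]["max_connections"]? 4.48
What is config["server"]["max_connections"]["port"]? "debug"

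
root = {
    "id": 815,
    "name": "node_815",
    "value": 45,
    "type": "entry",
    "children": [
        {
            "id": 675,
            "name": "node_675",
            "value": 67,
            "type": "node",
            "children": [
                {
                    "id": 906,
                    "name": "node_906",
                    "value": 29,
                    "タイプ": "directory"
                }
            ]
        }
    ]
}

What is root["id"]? 815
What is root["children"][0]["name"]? "node_675"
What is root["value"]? 45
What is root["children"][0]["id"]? 675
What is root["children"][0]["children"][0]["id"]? 906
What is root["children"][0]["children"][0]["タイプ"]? "directory"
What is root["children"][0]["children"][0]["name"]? "node_906"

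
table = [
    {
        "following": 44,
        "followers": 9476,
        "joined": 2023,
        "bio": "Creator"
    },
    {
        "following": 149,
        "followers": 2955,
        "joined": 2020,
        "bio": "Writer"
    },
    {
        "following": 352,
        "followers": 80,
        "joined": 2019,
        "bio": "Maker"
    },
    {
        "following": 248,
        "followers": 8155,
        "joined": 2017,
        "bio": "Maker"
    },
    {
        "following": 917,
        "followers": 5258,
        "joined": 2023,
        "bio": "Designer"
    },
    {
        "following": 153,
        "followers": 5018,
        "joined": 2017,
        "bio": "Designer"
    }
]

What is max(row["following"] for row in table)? 917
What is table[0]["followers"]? 9476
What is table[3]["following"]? 248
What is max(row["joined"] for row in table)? 2023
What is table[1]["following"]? 149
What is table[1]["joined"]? 2020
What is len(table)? 6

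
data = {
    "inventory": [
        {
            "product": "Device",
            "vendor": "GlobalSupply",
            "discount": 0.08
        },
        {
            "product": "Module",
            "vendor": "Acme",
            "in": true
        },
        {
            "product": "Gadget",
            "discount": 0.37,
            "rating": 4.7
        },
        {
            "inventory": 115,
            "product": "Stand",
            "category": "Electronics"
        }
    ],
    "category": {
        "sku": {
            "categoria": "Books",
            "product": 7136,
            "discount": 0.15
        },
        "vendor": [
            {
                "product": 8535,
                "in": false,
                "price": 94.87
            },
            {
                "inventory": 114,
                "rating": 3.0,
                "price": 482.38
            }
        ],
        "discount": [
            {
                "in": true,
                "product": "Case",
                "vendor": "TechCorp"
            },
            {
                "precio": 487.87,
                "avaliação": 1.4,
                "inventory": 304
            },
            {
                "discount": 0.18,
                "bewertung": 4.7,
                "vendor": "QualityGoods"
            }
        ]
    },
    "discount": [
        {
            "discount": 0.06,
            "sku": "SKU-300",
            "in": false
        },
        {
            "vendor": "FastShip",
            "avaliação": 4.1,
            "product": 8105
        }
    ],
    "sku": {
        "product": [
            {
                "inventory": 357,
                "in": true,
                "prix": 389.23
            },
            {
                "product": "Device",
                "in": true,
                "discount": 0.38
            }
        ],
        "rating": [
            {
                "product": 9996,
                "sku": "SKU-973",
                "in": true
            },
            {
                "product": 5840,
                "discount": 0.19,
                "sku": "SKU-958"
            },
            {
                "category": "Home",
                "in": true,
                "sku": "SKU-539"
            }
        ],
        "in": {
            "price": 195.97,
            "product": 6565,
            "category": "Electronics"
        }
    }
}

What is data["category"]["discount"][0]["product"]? "Case"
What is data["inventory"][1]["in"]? True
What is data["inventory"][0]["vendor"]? "GlobalSupply"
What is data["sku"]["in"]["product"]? 6565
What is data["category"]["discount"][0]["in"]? True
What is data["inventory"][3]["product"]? "Stand"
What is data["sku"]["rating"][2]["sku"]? "SKU-539"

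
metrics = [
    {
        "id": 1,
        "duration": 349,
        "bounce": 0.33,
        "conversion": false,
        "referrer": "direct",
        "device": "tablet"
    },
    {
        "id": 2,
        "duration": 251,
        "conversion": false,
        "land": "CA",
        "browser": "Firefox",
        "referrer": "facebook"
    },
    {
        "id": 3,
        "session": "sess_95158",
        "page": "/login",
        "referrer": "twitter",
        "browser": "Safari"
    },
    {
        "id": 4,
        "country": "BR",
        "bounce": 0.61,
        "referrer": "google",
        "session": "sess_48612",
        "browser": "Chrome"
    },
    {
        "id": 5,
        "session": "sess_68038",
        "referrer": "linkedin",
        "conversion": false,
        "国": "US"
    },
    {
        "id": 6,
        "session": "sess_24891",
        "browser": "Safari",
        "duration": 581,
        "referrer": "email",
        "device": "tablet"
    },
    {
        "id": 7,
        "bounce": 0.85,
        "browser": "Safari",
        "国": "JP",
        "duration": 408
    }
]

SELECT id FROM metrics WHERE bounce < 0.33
[]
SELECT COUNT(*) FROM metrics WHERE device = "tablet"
2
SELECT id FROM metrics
[1, 2, 3, 4, 5, 6, 7]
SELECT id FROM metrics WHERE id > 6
[7]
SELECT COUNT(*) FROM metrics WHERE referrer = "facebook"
1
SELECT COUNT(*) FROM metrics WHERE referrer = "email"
1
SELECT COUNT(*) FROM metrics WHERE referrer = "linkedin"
1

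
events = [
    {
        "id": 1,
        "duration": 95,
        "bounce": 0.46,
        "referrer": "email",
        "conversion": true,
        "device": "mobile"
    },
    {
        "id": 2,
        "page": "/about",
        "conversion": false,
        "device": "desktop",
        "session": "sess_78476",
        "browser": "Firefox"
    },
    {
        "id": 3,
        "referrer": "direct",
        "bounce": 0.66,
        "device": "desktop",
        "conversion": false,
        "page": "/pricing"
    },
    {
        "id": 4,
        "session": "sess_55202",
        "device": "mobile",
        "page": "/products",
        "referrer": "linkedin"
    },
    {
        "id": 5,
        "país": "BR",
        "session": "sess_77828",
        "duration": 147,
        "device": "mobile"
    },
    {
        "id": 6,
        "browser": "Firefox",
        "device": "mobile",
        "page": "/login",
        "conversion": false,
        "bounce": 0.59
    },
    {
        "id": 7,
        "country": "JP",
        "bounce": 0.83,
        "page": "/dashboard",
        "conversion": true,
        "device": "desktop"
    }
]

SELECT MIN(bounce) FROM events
0.46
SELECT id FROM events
[1, 2, 3, 4, 5, 6, 7]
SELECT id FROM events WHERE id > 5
[6, 7]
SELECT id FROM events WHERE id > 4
[5, 6, 7]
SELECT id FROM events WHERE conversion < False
[]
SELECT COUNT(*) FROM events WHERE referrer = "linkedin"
1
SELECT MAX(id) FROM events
7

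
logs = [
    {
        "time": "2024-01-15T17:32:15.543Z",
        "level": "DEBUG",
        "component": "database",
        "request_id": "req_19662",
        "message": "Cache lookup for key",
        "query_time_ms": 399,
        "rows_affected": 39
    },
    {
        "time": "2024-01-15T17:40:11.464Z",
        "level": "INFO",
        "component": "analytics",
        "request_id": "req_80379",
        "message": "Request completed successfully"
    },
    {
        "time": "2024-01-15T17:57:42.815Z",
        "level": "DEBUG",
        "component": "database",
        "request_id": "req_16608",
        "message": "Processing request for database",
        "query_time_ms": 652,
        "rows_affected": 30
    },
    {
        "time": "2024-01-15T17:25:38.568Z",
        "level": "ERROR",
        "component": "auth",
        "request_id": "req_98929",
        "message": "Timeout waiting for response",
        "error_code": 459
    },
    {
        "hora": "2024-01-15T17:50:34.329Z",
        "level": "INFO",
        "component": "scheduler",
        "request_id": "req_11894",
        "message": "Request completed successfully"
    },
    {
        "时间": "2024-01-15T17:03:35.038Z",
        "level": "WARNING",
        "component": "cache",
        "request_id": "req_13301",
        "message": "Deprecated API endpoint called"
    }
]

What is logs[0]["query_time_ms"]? 399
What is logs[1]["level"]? "INFO"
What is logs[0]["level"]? "DEBUG"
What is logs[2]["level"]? "DEBUG"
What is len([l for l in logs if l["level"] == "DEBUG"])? 2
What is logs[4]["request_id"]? "req_11894"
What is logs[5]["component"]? "cache"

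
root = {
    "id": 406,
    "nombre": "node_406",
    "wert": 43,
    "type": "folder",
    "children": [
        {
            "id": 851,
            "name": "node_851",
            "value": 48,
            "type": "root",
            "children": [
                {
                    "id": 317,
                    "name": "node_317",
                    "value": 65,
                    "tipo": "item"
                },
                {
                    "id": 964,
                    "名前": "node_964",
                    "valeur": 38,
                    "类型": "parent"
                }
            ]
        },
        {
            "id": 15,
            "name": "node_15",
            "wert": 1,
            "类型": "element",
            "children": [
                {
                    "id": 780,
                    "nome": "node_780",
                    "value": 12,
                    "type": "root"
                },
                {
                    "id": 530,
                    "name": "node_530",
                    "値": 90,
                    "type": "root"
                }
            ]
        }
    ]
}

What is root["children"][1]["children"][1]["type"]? "root"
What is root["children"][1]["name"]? "node_15"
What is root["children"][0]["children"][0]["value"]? 65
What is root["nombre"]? "node_406"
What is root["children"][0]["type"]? "root"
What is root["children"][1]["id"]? 15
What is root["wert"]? 43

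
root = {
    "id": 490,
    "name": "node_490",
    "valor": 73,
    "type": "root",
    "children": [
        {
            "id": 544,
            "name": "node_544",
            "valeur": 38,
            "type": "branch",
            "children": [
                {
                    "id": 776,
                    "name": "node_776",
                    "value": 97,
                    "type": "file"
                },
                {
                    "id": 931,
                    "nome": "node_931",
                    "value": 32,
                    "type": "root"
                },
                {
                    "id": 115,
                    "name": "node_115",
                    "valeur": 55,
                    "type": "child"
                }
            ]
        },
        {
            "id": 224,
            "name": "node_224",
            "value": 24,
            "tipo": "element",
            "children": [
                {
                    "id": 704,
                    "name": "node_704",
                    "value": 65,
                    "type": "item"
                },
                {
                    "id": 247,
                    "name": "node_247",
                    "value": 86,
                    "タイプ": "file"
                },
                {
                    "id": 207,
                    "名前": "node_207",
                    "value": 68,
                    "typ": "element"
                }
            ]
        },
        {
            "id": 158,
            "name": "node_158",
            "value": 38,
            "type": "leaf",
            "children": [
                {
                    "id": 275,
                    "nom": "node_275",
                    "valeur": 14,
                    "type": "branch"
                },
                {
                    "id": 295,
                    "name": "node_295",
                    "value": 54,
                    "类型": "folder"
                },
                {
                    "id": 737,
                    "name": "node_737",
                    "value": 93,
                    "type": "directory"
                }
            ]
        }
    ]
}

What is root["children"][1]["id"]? 224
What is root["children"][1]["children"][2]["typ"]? "element"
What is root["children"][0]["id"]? 544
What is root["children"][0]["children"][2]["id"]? 115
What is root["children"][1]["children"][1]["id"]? 247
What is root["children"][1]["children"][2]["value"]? 68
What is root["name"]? "node_490"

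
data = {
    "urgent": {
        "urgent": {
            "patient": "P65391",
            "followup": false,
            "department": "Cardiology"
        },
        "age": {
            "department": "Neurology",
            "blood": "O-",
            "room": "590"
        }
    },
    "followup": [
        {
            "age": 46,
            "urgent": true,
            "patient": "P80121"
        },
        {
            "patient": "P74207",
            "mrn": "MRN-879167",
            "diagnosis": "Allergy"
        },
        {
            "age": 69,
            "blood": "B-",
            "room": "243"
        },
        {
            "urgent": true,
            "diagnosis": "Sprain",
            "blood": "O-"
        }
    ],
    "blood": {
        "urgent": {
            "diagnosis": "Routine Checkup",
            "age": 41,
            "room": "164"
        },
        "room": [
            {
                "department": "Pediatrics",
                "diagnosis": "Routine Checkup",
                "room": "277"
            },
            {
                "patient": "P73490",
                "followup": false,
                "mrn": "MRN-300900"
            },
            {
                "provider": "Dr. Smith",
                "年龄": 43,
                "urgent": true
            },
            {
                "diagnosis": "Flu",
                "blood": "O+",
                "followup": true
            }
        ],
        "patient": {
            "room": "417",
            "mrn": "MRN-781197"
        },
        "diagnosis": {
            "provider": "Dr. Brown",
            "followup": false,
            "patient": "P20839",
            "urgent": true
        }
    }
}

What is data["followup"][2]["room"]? "243"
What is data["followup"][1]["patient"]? "P74207"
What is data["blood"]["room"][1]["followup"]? False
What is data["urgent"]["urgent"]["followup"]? False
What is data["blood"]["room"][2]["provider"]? "Dr. Smith"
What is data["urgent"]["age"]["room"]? "590"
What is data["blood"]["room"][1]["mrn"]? "MRN-300900"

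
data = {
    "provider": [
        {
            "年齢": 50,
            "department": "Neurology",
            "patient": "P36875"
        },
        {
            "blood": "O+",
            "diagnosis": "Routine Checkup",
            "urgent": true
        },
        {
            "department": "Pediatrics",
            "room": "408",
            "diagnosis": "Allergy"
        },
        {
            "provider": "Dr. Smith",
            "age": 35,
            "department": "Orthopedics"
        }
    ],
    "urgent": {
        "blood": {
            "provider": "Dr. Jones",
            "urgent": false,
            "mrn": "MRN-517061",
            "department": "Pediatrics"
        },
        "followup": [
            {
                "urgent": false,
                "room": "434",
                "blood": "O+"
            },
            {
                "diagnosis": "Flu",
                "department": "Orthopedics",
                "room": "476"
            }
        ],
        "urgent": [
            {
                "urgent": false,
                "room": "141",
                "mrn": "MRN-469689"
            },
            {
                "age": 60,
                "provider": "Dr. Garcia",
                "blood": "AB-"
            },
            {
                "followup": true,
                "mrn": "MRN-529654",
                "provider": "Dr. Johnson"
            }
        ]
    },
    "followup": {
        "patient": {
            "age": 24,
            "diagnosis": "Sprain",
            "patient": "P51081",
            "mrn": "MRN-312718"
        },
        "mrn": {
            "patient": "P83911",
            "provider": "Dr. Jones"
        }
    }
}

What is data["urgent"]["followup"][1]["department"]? "Orthopedics"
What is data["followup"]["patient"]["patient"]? "P51081"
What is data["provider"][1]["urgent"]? True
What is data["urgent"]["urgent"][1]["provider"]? "Dr. Garcia"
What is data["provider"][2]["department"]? "Pediatrics"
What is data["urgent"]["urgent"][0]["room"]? "141"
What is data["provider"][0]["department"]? "Neurology"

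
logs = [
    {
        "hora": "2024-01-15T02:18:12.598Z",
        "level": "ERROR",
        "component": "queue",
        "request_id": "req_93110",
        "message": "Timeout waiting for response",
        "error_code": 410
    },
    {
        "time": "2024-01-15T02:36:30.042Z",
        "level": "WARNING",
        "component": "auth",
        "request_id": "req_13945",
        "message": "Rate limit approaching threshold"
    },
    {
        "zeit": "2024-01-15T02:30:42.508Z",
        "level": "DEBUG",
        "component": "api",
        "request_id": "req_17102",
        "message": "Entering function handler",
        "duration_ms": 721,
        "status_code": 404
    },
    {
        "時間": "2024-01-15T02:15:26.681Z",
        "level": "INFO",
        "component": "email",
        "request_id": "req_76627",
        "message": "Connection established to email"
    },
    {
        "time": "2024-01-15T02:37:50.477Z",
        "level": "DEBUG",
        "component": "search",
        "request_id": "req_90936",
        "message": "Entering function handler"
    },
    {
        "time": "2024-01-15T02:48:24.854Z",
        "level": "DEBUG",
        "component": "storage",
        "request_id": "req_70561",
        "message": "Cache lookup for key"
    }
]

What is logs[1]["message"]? "Rate limit approaching threshold"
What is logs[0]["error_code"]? 410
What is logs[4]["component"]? "search"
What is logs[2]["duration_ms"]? 721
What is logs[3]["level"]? "INFO"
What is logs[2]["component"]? "api"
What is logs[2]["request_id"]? "req_17102"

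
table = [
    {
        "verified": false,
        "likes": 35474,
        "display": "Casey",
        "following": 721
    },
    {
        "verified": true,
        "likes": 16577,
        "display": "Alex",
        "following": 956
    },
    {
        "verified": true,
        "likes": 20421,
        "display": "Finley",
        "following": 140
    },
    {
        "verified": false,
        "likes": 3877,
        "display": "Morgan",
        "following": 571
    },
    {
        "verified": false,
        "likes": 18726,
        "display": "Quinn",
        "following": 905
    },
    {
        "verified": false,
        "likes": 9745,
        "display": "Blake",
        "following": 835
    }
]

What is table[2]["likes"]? 20421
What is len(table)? 6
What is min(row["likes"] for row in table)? 3877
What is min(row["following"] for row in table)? 140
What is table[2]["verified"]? True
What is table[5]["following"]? 835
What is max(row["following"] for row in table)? 956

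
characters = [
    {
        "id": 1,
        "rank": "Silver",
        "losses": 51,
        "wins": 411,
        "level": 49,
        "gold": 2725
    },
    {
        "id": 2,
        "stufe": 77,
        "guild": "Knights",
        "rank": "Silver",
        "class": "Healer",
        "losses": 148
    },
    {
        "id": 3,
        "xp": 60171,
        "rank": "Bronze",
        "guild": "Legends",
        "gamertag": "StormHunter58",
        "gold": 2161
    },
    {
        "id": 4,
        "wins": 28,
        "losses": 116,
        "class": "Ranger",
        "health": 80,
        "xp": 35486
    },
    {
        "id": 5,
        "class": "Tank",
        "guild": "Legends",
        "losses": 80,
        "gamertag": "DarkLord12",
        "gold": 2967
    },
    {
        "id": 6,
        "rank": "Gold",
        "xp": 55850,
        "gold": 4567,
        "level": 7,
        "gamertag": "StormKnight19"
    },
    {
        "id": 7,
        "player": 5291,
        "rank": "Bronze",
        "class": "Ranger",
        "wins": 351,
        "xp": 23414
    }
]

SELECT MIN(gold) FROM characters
2161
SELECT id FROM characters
[1, 2, 3, 4, 5, 6, 7]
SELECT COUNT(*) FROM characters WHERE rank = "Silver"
2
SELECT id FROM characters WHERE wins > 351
[1]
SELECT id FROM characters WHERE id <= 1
[1]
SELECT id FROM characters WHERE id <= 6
[1, 2, 3, 4, 5, 6]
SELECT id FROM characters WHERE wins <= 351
[4, 7]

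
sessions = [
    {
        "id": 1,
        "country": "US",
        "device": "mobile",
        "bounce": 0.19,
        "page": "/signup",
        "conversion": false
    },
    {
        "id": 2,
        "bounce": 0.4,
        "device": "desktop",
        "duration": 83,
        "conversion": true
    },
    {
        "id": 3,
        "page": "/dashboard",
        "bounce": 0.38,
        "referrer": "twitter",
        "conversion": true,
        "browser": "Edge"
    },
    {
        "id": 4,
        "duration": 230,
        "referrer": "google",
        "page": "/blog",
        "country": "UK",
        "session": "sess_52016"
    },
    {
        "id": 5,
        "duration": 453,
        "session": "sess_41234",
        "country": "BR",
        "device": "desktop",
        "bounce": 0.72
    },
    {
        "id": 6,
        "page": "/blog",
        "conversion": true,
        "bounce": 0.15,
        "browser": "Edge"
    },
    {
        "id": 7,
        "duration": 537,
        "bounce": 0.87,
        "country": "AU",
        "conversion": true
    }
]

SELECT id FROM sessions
[1, 2, 3, 4, 5, 6, 7]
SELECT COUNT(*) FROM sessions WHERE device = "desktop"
2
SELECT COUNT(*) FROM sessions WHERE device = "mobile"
1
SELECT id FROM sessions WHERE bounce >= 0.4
[2, 5, 7]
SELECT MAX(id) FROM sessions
7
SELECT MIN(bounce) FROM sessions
0.15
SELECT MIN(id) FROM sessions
1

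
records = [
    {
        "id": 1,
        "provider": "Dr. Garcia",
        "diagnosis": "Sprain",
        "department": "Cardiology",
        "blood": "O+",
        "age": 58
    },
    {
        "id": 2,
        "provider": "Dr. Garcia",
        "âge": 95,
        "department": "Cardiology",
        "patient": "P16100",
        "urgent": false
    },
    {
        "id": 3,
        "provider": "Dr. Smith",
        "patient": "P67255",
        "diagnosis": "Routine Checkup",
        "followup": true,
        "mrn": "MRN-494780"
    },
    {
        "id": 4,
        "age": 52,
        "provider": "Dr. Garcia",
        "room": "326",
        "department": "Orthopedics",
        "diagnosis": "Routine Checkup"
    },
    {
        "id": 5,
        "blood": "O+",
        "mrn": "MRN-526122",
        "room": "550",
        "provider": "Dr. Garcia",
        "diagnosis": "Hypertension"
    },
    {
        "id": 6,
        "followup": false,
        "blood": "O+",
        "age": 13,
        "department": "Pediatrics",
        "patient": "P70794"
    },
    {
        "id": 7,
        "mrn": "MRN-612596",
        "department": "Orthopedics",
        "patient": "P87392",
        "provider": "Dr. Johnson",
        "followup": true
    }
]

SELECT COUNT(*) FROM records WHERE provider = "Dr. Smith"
1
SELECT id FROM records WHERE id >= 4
[4, 5, 6, 7]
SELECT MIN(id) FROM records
1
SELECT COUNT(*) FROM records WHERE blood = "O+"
3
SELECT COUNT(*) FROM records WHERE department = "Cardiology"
2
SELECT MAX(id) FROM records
7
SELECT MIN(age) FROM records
13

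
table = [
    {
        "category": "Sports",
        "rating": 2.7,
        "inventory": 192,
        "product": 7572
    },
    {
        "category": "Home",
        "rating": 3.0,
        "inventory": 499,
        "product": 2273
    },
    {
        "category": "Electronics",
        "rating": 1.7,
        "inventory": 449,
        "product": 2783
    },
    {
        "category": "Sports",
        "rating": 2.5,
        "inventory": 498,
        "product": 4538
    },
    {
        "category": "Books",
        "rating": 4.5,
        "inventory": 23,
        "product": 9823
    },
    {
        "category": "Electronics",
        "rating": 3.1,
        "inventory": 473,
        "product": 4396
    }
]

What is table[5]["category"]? "Electronics"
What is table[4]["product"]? 9823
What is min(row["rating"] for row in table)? 1.7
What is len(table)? 6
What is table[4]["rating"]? 4.5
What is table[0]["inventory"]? 192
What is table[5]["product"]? 4396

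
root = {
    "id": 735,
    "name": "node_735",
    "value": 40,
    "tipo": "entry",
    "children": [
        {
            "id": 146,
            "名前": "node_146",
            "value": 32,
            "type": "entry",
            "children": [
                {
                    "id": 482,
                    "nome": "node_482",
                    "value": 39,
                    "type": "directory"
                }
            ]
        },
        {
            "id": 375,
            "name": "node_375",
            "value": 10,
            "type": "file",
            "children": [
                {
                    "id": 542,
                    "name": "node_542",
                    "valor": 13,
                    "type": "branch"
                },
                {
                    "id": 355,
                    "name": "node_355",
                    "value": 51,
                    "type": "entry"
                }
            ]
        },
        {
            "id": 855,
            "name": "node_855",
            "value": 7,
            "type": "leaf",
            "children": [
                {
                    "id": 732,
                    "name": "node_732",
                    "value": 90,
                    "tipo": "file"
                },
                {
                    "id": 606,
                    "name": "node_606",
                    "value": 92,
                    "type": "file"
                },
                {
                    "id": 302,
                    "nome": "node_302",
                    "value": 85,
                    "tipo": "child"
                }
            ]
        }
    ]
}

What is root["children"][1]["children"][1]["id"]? 355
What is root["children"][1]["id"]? 375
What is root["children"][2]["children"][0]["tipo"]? "file"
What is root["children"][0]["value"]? 32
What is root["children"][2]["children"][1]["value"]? 92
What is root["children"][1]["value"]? 10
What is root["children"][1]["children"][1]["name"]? "node_355"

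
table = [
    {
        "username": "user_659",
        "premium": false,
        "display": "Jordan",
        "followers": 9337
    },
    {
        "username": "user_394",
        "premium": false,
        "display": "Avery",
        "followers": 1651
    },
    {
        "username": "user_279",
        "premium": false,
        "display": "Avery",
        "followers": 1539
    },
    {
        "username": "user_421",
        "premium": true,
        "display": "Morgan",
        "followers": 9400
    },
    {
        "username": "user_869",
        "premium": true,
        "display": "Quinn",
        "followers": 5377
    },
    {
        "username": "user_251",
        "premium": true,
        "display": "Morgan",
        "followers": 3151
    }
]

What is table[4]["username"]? "user_869"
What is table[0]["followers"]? 9337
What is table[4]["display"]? "Quinn"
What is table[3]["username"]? "user_421"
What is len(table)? 6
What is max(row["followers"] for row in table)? 9400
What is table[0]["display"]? "Jordan"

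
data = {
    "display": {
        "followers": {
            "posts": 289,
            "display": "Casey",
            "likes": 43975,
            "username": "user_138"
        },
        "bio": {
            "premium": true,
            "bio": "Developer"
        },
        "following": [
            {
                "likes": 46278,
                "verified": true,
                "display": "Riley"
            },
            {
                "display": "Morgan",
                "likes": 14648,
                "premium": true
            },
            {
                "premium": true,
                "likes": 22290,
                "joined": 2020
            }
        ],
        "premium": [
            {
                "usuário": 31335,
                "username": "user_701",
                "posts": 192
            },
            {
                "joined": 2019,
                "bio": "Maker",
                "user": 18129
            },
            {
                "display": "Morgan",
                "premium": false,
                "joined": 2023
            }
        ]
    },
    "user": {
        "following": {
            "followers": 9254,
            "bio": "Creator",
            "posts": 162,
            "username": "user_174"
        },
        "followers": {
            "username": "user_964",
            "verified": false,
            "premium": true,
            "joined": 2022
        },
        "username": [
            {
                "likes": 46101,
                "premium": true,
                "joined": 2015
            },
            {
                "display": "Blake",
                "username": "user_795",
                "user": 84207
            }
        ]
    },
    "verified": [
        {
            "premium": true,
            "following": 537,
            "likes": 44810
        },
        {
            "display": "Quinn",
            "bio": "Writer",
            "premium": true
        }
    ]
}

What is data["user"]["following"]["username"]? "user_174"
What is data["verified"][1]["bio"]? "Writer"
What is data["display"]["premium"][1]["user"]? 18129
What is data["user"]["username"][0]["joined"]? 2015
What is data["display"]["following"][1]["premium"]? True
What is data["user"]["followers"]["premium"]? True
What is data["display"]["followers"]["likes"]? 43975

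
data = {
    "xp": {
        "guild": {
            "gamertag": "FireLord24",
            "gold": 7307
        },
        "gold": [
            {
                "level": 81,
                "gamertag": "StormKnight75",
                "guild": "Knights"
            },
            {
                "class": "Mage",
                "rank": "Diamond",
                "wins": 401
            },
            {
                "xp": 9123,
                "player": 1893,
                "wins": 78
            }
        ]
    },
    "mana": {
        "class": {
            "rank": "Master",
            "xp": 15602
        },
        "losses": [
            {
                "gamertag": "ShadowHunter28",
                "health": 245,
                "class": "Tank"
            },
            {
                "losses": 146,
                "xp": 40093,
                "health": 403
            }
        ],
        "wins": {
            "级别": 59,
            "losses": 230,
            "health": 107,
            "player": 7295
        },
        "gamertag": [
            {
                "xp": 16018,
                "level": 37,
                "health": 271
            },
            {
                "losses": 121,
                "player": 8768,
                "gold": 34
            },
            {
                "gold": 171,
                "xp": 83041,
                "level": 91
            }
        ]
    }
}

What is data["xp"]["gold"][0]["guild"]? "Knights"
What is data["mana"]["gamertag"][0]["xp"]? 16018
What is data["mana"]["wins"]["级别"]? 59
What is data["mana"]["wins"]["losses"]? 230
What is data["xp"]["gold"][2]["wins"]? 78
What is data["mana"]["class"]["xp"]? 15602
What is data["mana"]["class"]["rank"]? "Master"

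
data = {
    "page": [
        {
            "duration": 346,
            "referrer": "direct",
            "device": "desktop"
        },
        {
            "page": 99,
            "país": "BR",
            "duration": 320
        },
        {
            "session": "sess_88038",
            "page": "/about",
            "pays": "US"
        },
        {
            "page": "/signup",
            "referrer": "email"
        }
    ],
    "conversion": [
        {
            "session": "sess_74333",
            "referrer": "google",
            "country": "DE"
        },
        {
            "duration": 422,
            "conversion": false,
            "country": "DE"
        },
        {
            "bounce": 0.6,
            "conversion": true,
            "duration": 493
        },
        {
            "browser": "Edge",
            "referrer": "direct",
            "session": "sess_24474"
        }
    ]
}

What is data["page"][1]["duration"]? 320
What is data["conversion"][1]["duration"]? 422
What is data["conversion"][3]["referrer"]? "direct"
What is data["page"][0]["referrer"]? "direct"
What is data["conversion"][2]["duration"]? 493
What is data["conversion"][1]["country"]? "DE"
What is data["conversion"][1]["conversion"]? False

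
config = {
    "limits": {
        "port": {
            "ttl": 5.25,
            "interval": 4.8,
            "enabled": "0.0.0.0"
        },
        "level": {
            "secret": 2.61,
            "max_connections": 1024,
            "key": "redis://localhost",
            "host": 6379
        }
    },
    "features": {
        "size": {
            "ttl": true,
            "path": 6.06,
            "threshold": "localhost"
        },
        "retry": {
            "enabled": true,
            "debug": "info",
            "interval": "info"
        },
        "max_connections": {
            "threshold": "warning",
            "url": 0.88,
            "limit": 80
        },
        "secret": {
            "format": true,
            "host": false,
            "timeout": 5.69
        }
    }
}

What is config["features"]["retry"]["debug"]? "info"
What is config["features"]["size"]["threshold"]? "localhost"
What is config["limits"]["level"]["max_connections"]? 1024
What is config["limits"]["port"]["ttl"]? 5.25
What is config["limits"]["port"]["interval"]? 4.8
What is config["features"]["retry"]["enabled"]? True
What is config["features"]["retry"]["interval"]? "info"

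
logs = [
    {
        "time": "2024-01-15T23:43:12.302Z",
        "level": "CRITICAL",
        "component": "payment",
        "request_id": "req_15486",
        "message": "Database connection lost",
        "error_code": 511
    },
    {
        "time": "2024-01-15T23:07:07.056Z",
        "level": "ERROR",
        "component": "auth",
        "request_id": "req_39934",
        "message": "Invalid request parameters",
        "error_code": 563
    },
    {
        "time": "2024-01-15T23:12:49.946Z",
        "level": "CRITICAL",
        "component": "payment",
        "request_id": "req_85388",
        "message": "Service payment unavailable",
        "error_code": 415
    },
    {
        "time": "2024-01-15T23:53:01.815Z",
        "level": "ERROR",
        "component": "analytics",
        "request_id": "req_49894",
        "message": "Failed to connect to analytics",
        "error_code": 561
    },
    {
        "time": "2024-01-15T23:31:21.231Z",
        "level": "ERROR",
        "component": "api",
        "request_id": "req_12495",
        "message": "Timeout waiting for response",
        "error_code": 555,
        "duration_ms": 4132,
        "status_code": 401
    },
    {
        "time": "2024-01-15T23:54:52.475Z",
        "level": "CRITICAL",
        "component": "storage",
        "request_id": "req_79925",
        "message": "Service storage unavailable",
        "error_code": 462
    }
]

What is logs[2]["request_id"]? "req_85388"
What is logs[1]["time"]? "2024-01-15T23:07:07.056Z"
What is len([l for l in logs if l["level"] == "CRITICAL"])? 3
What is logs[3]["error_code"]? 561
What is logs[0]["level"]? "CRITICAL"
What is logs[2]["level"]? "CRITICAL"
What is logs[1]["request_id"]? "req_39934"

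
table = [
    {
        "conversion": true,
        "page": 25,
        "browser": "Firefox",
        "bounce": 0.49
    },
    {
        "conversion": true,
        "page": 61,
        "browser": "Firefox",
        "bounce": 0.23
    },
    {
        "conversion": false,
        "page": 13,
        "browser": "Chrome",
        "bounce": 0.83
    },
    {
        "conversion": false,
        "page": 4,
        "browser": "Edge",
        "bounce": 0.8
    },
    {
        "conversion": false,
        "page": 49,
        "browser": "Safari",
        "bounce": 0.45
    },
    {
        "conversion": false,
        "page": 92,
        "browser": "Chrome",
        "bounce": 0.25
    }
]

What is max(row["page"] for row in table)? 92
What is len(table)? 6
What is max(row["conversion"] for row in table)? True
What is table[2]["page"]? 13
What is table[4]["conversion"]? False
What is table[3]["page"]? 4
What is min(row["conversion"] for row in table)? False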